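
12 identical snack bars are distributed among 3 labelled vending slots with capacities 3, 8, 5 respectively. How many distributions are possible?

14

Ignoring the caps, the number of non-negative solutions to x_1+…+x_3 = 12 is C(14,2) = 91.
Subtract solutions that violate a single cap (substitute x_i' = x_i − (cap_i+1)): x_1 ≥ 4 gives C(10,2) = 45; x_2 ≥ 9 gives C(5,2) = 10; x_3 ≥ 6 gives C(8,2) = 28. Together 83.
Add back pairs where two caps are both exceeded: 0 + 6 + 0 = 6.
By inclusion–exclusion the count is 91 − 83 + 6 = 14.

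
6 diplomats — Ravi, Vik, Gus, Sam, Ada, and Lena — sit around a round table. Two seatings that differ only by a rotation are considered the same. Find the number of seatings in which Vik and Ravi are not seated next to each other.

72

Without the restriction there are (5)! = 120 seatings.
Those with Vik next to Ravi: fuse the pair into one unit and seat 5 units around a circle — 2·(4)! = 48.
Subtracting, 120 − 48 = 72.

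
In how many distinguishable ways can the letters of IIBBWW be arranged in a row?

Letter multiplicities in IIBBWW: B×2, I×2, W×2.
So there are 6! / (2!·2!·2!) = 90 distinguishable arrangements.

90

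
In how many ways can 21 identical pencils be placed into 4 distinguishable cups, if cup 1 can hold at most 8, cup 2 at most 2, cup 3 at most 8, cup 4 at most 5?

10

By stars and bars, unrestricted non-negative solutions to x_1+…+x_4 = 21 number C(21+3,3) = 2024.
Subtract solutions that violate a single cap (substitute x_i' = x_i − (cap_i+1)): x_1 ≥ 9 gives C(15,3) = 455; x_2 ≥ 3 gives C(21,3) = 1330; x_3 ≥ 9 gives C(15,3) = 455; x_4 ≥ 6 gives C(18,3) = 816. Together 3056.
Add back pairs where two caps are both exceeded: 220 + 20 + 84 + 220 + 455 + 84 = 1083.
Subtract triples: 1 + 20 + 0 + 20 = 41.
By inclusion–exclusion the count is 2024 − 3056 + 1083 − 41 = 10.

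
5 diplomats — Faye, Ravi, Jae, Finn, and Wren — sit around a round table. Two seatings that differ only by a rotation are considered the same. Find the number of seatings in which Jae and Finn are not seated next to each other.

All circular seatings of 5 people number (4)! = 24.
Those with Jae next to Finn: fuse the pair into one unit and seat 4 units around a circle — 2·(3)! = 12.
Subtracting, 24 − 12 = 12.

12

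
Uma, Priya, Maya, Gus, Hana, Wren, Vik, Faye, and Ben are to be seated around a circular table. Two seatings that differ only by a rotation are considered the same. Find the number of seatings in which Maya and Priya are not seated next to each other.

All circular seatings of 9 people number (8)! = 40320.
Seatings with Maya beside Priya: treat them as a block with 2 internal orders, giving 2 × (7)! = 10080.
Subtracting, 40320 − 10080 = 30240.

30240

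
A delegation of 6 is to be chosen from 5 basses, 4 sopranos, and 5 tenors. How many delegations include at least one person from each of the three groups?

2625

Total 6-person selections from all 14: C(14,6) = 3003.
Selections missing a whole group: no basses → C(9,6) = 84; no sopranos → C(10,6) = 210; no tenors → C(9,6) = 84.
Add back selections omitting two groups (i.e. drawn from a single group): C(5,6) + C(4,6) + C(5,6) = 0.
By inclusion–exclusion: 3003 − 378 + 0 = 2625.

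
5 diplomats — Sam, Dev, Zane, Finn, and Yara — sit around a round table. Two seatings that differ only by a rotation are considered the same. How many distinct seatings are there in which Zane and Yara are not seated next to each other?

12

Without the restriction there are (4)! = 24 seatings.
Those with Zane next to Yara: fuse the pair into one unit and seat 4 units around a circle — 2·(3)! = 12.
Subtracting, 24 − 12 = 12.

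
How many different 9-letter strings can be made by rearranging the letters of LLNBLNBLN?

Letter multiplicities in LLNBLNBLN: B×2, L×4, N×3.
Dividing 9! = 362880 by 4!·3!·2! = 288 for the repeated letters gives 1260.

1260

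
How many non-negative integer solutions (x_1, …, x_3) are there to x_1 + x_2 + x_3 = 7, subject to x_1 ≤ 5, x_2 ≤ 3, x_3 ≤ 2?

9

By stars and bars, unrestricted non-negative solutions to x_1+…+x_3 = 7 number C(7+2,2) = 36.
Subtract solutions that violate a single cap (substitute x_i' = x_i − (cap_i+1)): x_1 ≥ 6 gives C(3,2) = 3; x_2 ≥ 4 gives C(5,2) = 10; x_3 ≥ 3 gives C(6,2) = 15. Together 28.
Add back pairs where two caps are both exceeded: 0 + 0 + 1 = 1.
By inclusion–exclusion the count is 36 − 28 + 1 = 9.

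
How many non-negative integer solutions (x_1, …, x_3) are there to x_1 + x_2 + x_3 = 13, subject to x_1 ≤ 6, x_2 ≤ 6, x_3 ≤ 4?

10

By stars and bars, unrestricted non-negative solutions to x_1+…+x_3 = 13 number C(13+2,2) = 105.
Subtract solutions that violate a single cap (substitute x_i' = x_i − (cap_i+1)): x_1 ≥ 7 gives C(8,2) = 28; x_2 ≥ 7 gives C(8,2) = 28; x_3 ≥ 5 gives C(10,2) = 45. Together 101.
Add back pairs where two caps are both exceeded: 0 + 3 + 3 = 6.
By inclusion–exclusion the count is 105 − 101 + 6 = 10.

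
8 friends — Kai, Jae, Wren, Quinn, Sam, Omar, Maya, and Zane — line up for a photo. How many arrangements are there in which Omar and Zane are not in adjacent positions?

Of the 8! = 40320 arrangements, those with Omar and Zane adjacent number 2 × 7! = 10080 (treat the pair as a block with 2 internal orders).
Complementary counting: 40320 − 10080 = 30240.

30240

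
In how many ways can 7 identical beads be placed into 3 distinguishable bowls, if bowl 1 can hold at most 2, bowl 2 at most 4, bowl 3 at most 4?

9

By stars and bars, unrestricted non-negative solutions to x_1+…+x_3 = 7 number C(7+2,2) = 36.
Subtract solutions that violate a single cap (substitute x_i' = x_i − (cap_i+1)): x_1 ≥ 3 gives C(6,2) = 15; x_2 ≥ 5 gives C(4,2) = 6; x_3 ≥ 5 gives C(4,2) = 6. Together 27.
No two caps can be exceeded simultaneously, so the pair terms are all 0.
By inclusion–exclusion the count is 36 − 27 + 0 = 9.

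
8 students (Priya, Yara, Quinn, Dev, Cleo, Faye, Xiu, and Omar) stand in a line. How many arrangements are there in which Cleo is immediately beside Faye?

Place the 6 others and the Cleo-Faye pair as 7 objects in a line; the pair has 2 internal arrangements.
That gives 2 × 7! = 2 × 5040 = 10080.

10080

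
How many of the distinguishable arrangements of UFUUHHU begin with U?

Fix U in the first position and arrange the remaining 6 letters.
Those 6 letters have H appearing twice and U appearing 3 times, giving (6)!/(3!·2!) = 60.

60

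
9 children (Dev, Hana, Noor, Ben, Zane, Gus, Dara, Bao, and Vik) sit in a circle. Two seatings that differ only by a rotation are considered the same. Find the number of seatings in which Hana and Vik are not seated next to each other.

30240

Without the restriction there are (8)! = 40320 seatings.
Seatings with Hana beside Vik: treat them as a block with 2 internal orders, giving 2 × (7)! = 10080.
Subtracting, 40320 − 10080 = 30240.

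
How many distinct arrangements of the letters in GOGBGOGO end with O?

105

With the last slot taken by O, it remains to arrange the other 7 letters (GGBGOGO).
Those 7 letters have G appearing 4 times and O appearing twice, giving (7)!/(4!·2!) = 105.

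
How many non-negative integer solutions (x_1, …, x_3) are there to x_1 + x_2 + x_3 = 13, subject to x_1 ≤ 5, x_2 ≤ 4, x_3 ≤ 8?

Without the upper bounds there are C(15,2) = 105 ways to split 13 among 3 variables.
Subtract solutions that violate a single cap (substitute x_i' = x_i − (cap_i+1)): x_1 ≥ 6 gives C(9,2) = 36; x_2 ≥ 5 gives C(10,2) = 45; x_3 ≥ 9 gives C(6,2) = 15. Together 96.
Add back pairs where two caps are both exceeded: 6 + 0 + 0 = 6.
By inclusion–exclusion the count is 105 − 96 + 6 = 15.

15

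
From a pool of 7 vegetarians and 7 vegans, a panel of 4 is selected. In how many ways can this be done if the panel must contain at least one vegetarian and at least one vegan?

Unrestricted: C(14,4) = 1001 ways to pick any 4 of the 14.
Subtract selections that omit an entire group: no vegetarians → C(7,4) = 35; no vegans → C(7,4) = 35.
Both groups omitted at once is impossible, so 1001 − 70 = 931.

931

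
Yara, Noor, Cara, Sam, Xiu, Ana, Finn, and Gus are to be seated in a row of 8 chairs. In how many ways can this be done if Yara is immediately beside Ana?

10080

Treat {Yara, Ana} as a single unit. There are 7 units to order, and the pair itself can be ordered 2 ways.
So the count is 2·(7)! = 10080.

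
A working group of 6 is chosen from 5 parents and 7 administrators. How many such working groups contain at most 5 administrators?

Split by how many administrators are chosen (0 through 5).
Sum: C(7,0)·C(5,6) + C(7,1)·C(5,5) + C(7,2)·C(5,4) + C(7,3)·C(5,3) + C(7,4)·C(5,2) + C(7,5)·C(5,1) = 0 + 7 + 105 + 350 + 350 + 105 = 917.

917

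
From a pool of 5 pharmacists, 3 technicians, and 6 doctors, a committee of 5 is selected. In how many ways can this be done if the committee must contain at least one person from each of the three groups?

With no constraint there are C(14,5) = 2002 possible selections.
Subtract selections that omit an entire group: no pharmacists → C(9,5) = 126; no technicians → C(11,5) = 462; no doctors → C(8,5) = 56.
Add back selections omitting two groups (i.e. drawn from a single group): C(5,5) + C(3,5) + C(6,5) = 7.
By inclusion–exclusion: 2002 − 644 + 7 = 1365.

1365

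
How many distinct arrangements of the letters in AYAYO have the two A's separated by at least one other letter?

18

There are 5!/(2!·2!) = 30 arrangements of AYAYO in total.
Arrangements with the A's together: treat AA as one letter, giving (4)!/(2!) = 12.
Hence 30 − 12 = 18.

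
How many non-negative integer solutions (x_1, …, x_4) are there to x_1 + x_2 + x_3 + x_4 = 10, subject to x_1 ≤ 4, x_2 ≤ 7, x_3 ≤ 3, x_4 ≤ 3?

70

Ignoring the caps, the number of non-negative solutions to x_1+…+x_4 = 10 is C(13,3) = 286.
Subtract solutions that violate a single cap (substitute x_i' = x_i − (cap_i+1)): x_1 ≥ 5 gives C(8,3) = 56; x_2 ≥ 8 gives C(5,3) = 10; x_3 ≥ 4 gives C(9,3) = 84; x_4 ≥ 4 gives C(9,3) = 84. Together 234.
Add back pairs where two caps are both exceeded: 0 + 4 + 4 + 0 + 0 + 10 = 18.
By inclusion–exclusion the count is 286 − 234 + 18 = 70.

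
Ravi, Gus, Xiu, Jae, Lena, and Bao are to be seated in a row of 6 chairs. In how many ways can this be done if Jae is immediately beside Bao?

240

Treat {Jae, Bao} as a single unit. There are 5 units to order, and the pair itself can be ordered 2 ways.
That gives 2 × 5! = 2 × 120 = 240.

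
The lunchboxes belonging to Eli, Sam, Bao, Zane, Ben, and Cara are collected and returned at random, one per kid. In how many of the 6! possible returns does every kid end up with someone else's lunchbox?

265

Count assignments avoiding every fixed point. For any j of the 6 kids fixed to their own lunchbox, the other 6−j can be arranged in (6−j)! ways.
By inclusion–exclusion this is Σ_{j=0}^{6} (−1)^j C(6,j)·(6−j)!.
Computing: 720 − 720 + 360 − 120 + 30 − 6 + 1 = 265.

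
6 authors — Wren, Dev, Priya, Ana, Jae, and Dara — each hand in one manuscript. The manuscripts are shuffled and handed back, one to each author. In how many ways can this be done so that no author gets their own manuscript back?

Let Aᵢ be the assignments in which author i gets their own manuscript. We want the size of the complement of A₁∪…∪A_6.
By inclusion–exclusion this is Σ_{j=0}^{6} (−1)^j C(6,j)·(6−j)!.
Computing: 720 − 720 + 360 − 120 + 30 − 6 + 1 = 265.

265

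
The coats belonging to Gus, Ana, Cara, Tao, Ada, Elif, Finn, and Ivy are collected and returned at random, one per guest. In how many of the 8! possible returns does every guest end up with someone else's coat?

14833

This is the derangement count D_8: permutations of 8 items with no fixed point.
By inclusion–exclusion this is Σ_{j=0}^{8} (−1)^j C(8,j)·(8−j)!.
Computing: 40320 − 40320 + 20160 − 6720 + 1680 − 336 + 56 − 8 + 1 = 14833.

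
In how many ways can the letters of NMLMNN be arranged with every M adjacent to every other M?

20

Treat the 2 copies of M as a single block. The multiset to arrange is then {MM, L, N, N, N}, 5 items in all.
That gives (5)!/(3!) = 20 arrangements.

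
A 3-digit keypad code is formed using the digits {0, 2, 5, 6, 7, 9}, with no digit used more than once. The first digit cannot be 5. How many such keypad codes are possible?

100

The first digit has 6−1 = 5 choices (anything except 5).
The remaining 2 digits are filled from the other 5 symbols without repetition: 5 × 4 = 20.
Total: 5 × 20 = 100.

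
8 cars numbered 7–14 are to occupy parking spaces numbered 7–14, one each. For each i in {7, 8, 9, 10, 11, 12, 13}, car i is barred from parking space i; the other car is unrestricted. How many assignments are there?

16687

Let Aᵢ (for 7 ≤ i ≤ 13) be the placements that put car i in its forbidden parking space. Any j of these fix j positions, leaving (8−j)! ways to fill the rest, and there are C(7,j) ways to pick which j.
By inclusion–exclusion, the number of valid placements is Σ_{j=0}^{7} (−1)^j C(7,j)·(8−j)!.
Computing: 40320 − 35280 + 15120 − 4200 + 840 − 126 + 14 − 1 = 16687.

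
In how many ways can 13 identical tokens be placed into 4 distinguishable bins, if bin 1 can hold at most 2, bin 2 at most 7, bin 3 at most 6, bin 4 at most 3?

Without the upper bounds there are C(16,3) = 560 ways to split 13 among 4 bins.
Subtract solutions that violate a single cap (substitute x_i' = x_i − (cap_i+1)): x_1 ≥ 3 gives C(13,3) = 286; x_2 ≥ 8 gives C(8,3) = 56; x_3 ≥ 7 gives C(9,3) = 84; x_4 ≥ 4 gives C(12,3) = 220. Together 646.
Add back pairs where two caps are both exceeded: 10 + 20 + 84 + 0 + 4 + 10 = 128.
By inclusion–exclusion the count is 560 − 646 + 128 = 42.

42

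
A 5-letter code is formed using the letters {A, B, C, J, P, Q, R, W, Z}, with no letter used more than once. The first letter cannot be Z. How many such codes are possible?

13440

The first letter has 9−1 = 8 choices (anything except Z).
The remaining 4 letters are filled from the other 8 symbols without repetition: 8 × 7 × 6 × 5 = 1680.
Total: 8 × 1680 = 13440.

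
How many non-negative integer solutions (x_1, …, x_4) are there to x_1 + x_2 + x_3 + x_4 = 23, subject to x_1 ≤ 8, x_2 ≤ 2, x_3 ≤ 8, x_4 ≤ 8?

19

Without the upper bounds there are C(26,3) = 2600 ways to split 23 among 4 variables.
Subtract solutions that violate a single cap (substitute x_i' = x_i − (cap_i+1)): x_1 ≥ 9 gives C(17,3) = 680; x_2 ≥ 3 gives C(23,3) = 1771; x_3 ≥ 9 gives C(17,3) = 680; x_4 ≥ 9 gives C(17,3) = 680. Together 3811.
Add back pairs where two caps are both exceeded: 364 + 56 + 56 + 364 + 364 + 56 = 1260.
Subtract triples: 10 + 10 + 0 + 10 = 30.
By inclusion–exclusion the count is 2600 − 3811 + 1260 − 30 = 19.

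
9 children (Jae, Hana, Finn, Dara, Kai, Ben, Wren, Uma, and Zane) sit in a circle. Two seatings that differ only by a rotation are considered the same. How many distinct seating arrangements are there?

Seat Jae anywhere (absorbing the rotational symmetry), then permute the other 8: (8)! = 40320.

40320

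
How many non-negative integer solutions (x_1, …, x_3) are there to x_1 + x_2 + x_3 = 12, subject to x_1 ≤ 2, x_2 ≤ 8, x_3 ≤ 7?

15

By stars and bars, unrestricted non-negative solutions to x_1+…+x_3 = 12 number C(12+2,2) = 91.
Subtract solutions that violate a single cap (substitute x_i' = x_i − (cap_i+1)): x_1 ≥ 3 gives C(11,2) = 55; x_2 ≥ 9 gives C(5,2) = 10; x_3 ≥ 8 gives C(6,2) = 15. Together 80.
Add back pairs where two caps are both exceeded: 1 + 3 + 0 = 4.
By inclusion–exclusion the count is 91 − 80 + 4 = 15.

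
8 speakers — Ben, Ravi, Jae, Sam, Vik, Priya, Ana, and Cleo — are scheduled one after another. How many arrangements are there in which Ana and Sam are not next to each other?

30240

There are 8! = 40320 arrangements in all. If Ana and Sam are adjacent, merging them into one block gives 2·(7)! = 10080 arrangements.
Complementary counting: 40320 − 10080 = 30240.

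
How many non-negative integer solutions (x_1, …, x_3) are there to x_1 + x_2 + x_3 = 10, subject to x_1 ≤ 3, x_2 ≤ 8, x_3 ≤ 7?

29

Ignoring the caps, the number of non-negative solutions to x_1+…+x_3 = 10 is C(12,2) = 66.
Subtract solutions that violate a single cap (substitute x_i' = x_i − (cap_i+1)): x_1 ≥ 4 gives C(8,2) = 28; x_2 ≥ 9 gives C(3,2) = 3; x_3 ≥ 8 gives C(4,2) = 6. Together 37.
No two caps can be exceeded simultaneously, so the pair terms are all 0.
By inclusion–exclusion the count is 66 − 37 + 0 = 29.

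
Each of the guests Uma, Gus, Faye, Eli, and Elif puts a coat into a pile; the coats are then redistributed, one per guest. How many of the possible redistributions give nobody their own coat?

Let Aᵢ be the assignments in which guest i gets their own coat. We want the size of the complement of A₁∪…∪A_5.
By inclusion–exclusion this is Σ_{j=0}^{5} (−1)^j C(5,j)·(5−j)!.
Computing: 120 − 120 + 60 − 20 + 5 − 1 = 44.

44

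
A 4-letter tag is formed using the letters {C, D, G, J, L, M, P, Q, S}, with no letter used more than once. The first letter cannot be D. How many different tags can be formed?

The first letter has 9−1 = 8 choices (anything except D).
The remaining 3 letters are filled from the other 8 symbols without repetition: 8 × 7 × 6 = 336.
Total: 8 × 336 = 2688.

2688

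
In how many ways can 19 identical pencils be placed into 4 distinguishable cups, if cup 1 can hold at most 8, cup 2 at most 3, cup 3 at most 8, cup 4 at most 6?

Ignoring the caps, the number of non-negative solutions to x_1+…+x_4 = 19 is C(22,3) = 1540.
Subtract solutions that violate a single cap (substitute x_i' = x_i − (cap_i+1)): x_1 ≥ 9 gives C(13,3) = 286; x_2 ≥ 4 gives C(18,3) = 816; x_3 ≥ 9 gives C(13,3) = 286; x_4 ≥ 7 gives C(15,3) = 455. Together 1843.
Add back pairs where two caps are both exceeded: 84 + 4 + 20 + 84 + 165 + 20 = 377.
By inclusion–exclusion the count is 1540 − 1843 + 377 = 74.

74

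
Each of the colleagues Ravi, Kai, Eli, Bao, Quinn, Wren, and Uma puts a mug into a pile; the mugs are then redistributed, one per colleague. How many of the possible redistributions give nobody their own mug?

Count assignments avoiding every fixed point. For any j of the 7 colleagues fixed to their own mug, the other 7−j can be arranged in (7−j)! ways.
By inclusion–exclusion this is Σ_{j=0}^{7} (−1)^j C(7,j)·(7−j)!.
Computing: 5040 − 5040 + 2520 − 840 + 210 − 42 + 7 − 1 = 1854.

1854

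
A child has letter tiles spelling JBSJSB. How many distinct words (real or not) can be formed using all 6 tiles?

90

The 6 letters of JBSJSB have repeats: B appearing twice, J appearing twice, and S appearing twice.
So there are 6! / (2!·2!·2!) = 90 distinguishable arrangements.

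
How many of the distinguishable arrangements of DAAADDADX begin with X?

Fix X in the first position and arrange the remaining 8 letters.
Those 8 letters have A appearing 4 times and D appearing 4 times, giving (8)!/(4!·4!) = 70.

70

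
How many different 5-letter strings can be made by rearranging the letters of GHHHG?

10

GHHHG has 5 letters with G appearing twice and H appearing 3 times.
The number of distinct arrangements is 5!/(3!·2!) = 120/12 = 10.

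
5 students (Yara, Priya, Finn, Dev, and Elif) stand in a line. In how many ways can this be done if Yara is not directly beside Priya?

There are 5! = 120 arrangements in all. If Yara and Priya are adjacent, merging them into one block gives 2·(4)! = 48 arrangements.
So 120 − 48 = 72 arrangements keep them apart.

72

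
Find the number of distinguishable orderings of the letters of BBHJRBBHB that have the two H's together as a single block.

336

Treat the 2 copies of H as a single block. The multiset to arrange is then {HH, B, B, B, B, B, J, R}, 8 items in all.
That gives (8)!/(5!) = 336 arrangements.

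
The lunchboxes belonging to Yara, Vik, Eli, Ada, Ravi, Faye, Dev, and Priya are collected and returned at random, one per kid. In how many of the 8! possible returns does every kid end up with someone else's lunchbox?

14833

Count assignments avoiding every fixed point. For any j of the 8 kids fixed to their own lunchbox, the other 8−j can be arranged in (8−j)! ways.
By inclusion–exclusion this is Σ_{j=0}^{8} (−1)^j C(8,j)·(8−j)!.
Computing: 40320 − 40320 + 20160 − 6720 + 1680 − 336 + 56 − 8 + 1 = 14833.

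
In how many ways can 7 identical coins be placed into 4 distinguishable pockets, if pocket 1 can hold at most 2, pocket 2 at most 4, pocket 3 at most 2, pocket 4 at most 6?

Without the upper bounds there are C(10,3) = 120 ways to split 7 among 4 pockets.
Subtract solutions that violate a single cap (substitute x_i' = x_i − (cap_i+1)): x_1 ≥ 3 gives C(7,3) = 35; x_2 ≥ 5 gives C(5,3) = 10; x_3 ≥ 3 gives C(7,3) = 35; x_4 ≥ 7 gives C(3,3) = 1. Together 81.
Add back pairs where two caps are both exceeded: 0 + 4 + 0 + 0 + 0 + 0 = 4.
By inclusion–exclusion the count is 120 − 81 + 4 = 43.

43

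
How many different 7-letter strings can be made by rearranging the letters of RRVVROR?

Letter multiplicities in RRVVROR: O×1, R×4, V×2.
So there are 7! / (4!·2!) = 105 distinguishable arrangements.

105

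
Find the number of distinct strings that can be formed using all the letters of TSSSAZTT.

1120

Letter multiplicities in TSSSAZTT: A×1, S×3, T×3, Z×1.
The number of distinct arrangements is 8!/(3!·3!) = 40320/36 = 1120.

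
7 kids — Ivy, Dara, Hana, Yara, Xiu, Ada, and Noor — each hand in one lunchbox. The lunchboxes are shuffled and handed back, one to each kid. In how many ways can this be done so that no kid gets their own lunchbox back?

1854

This is the derangement count D_7: permutations of 7 items with no fixed point.
By inclusion–exclusion this is Σ_{j=0}^{7} (−1)^j C(7,j)·(7−j)!.
Computing: 5040 − 5040 + 2520 − 840 + 210 − 42 + 7 − 1 = 1854.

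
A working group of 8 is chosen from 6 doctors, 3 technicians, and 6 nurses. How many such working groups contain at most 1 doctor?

225

Split by how many doctors are chosen (0 through 1).
Sum: C(6,0)·C(9,8) + C(6,1)·C(9,7) = 9 + 216 = 225.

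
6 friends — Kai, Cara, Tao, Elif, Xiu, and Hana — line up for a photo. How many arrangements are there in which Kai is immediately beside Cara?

Treat {Kai, Cara} as a single unit. There are 5 units to order, and the pair itself can be ordered 2 ways.
That gives 2 × 5! = 2 × 120 = 240.

240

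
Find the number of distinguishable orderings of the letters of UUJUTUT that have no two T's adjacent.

75

There are 7!/(4!·2!) = 105 arrangements of UUJUTUT in total.
If the two T's are adjacent, glue them into one block, leaving 6 items to arrange: (6)!/(4!) = 30 ways.
Subtracting, 105 − 30 = 75 arrangements keep the T's apart.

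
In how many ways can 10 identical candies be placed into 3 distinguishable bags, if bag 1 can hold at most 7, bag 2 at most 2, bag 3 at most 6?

Ignoring the caps, the number of non-negative solutions to x_1+…+x_3 = 10 is C(12,2) = 66.
Subtract solutions that violate a single cap (substitute x_i' = x_i − (cap_i+1)): x_1 ≥ 8 gives C(4,2) = 6; x_2 ≥ 3 gives C(9,2) = 36; x_3 ≥ 7 gives C(5,2) = 10. Together 52.
Add back pairs where two caps are both exceeded: 0 + 0 + 1 = 1.
By inclusion–exclusion the count is 66 − 52 + 1 = 15.

15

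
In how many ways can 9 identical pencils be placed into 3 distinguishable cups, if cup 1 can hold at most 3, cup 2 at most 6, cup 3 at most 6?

Ignoring the caps, the number of non-negative solutions to x_1+…+x_3 = 9 is C(11,2) = 55.
Subtract solutions that violate a single cap (substitute x_i' = x_i − (cap_i+1)): x_1 ≥ 4 gives C(7,2) = 21; x_2 ≥ 7 gives C(4,2) = 6; x_3 ≥ 7 gives C(4,2) = 6. Together 33.
No two caps can be exceeded simultaneously, so the pair terms are all 0.
By inclusion–exclusion the count is 55 − 33 + 0 = 22.

22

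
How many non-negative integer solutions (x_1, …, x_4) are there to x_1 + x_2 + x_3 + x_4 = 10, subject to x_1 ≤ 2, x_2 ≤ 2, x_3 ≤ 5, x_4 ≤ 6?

36

Without the upper bounds there are C(13,3) = 286 ways to split 10 among 4 variables.
Subtract solutions that violate a single cap (substitute x_i' = x_i − (cap_i+1)): x_1 ≥ 3 gives C(10,3) = 120; x_2 ≥ 3 gives C(10,3) = 120; x_3 ≥ 6 gives C(7,3) = 35; x_4 ≥ 7 gives C(6,3) = 20. Together 295.
Add back pairs where two caps are both exceeded: 35 + 4 + 1 + 4 + 1 + 0 = 45.
By inclusion–exclusion the count is 286 − 295 + 45 = 36.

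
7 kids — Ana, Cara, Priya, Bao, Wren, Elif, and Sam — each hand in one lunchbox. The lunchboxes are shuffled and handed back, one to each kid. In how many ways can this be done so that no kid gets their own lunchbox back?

This is the derangement count D_7: permutations of 7 items with no fixed point.
By inclusion–exclusion this is Σ_{j=0}^{7} (−1)^j C(7,j)·(7−j)!.
Computing: 5040 − 5040 + 2520 − 840 + 210 − 42 + 7 − 1 = 1854.

1854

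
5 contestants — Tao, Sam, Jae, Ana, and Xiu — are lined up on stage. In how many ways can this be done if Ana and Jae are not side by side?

Of the 5! = 120 arrangements, those with Ana and Jae adjacent number 2 × 4! = 48 (treat the pair as a block with 2 internal orders).
So 120 − 48 = 72 arrangements keep them apart.

72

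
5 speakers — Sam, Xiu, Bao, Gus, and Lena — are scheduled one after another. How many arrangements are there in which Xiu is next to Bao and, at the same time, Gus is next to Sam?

Treat {Xiu,Bao} as one block (2 orders) and {Gus,Sam} as another (2 orders).
That leaves 3 units to arrange: 2 × 2 × 3! = 4 × 6 = 24.

24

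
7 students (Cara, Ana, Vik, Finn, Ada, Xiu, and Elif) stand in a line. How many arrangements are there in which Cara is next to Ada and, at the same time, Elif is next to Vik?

480

Treat {Cara,Ada} as one block (2 orders) and {Elif,Vik} as another (2 orders).
That leaves 5 units to arrange: 2 × 2 × 5! = 4 × 120 = 480.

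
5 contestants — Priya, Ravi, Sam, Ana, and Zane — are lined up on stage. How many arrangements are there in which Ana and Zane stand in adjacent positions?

48

Place the 3 others and the Ana-Zane pair as 4 objects in a line; the pair has 2 internal arrangements.
That gives 2 × 4! = 2 × 24 = 48.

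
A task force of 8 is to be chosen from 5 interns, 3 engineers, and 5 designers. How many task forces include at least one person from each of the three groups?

1240

Unrestricted: C(13,8) = 1287 ways to pick any 8 of the 13.
Selections missing a whole group: no interns → C(8,8) = 1; no engineers → C(10,8) = 45; no designers → C(8,8) = 1.
Add back selections omitting two groups (i.e. drawn from a single group): C(5,8) + C(3,8) + C(5,8) = 0.
By inclusion–exclusion: 1287 − 47 + 0 = 1240.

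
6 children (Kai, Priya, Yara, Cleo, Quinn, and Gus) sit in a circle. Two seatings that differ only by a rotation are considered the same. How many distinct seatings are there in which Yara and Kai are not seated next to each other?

Without the restriction there are (5)! = 120 seatings.
Those with Yara next to Kai: fuse the pair into one unit and seat 5 units around a circle — 2·(4)! = 48.
Subtracting, 120 − 48 = 72.

72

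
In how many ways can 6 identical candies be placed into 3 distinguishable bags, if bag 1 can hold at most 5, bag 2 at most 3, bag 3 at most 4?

Without the upper bounds there are C(8,2) = 28 ways to split 6 among 3 bags.
Subtract solutions that violate a single cap (substitute x_i' = x_i − (cap_i+1)): x_1 ≥ 6 gives C(2,2) = 1; x_2 ≥ 4 gives C(4,2) = 6; x_3 ≥ 5 gives C(3,2) = 3. Together 10.
No two caps can be exceeded simultaneously, so the pair terms are all 0.
By inclusion–exclusion the count is 28 − 10 + 0 = 18.

18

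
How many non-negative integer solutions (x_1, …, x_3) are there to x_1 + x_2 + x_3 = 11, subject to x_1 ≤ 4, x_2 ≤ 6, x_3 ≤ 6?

By stars and bars, unrestricted non-negative solutions to x_1+…+x_3 = 11 number C(11+2,2) = 78.
Subtract solutions that violate a single cap (substitute x_i' = x_i − (cap_i+1)): x_1 ≥ 5 gives C(8,2) = 28; x_2 ≥ 7 gives C(6,2) = 15; x_3 ≥ 7 gives C(6,2) = 15. Together 58.
No two caps can be exceeded simultaneously, so the pair terms are all 0.
By inclusion–exclusion the count is 78 − 58 + 0 = 20.

20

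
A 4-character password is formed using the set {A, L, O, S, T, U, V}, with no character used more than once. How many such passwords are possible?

840

This is a permutation of 4 out of 7: P(7,4) = 7!/3!.
That product is 7 × 6 × 5 × 4 = 840.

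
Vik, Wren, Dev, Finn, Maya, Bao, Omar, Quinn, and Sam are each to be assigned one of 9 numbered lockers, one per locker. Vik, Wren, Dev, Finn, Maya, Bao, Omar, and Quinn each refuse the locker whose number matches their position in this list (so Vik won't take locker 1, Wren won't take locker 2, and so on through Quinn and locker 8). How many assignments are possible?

Let Aᵢ (for 1 ≤ i ≤ 8) be the placements that put person i in their forbidden locker. Any j of these fix j positions, leaving (9−j)! ways to fill the rest, and there are C(8,j) ways to pick which j.
By inclusion–exclusion, the number of valid placements is Σ_{j=0}^{8} (−1)^j C(8,j)·(9−j)!.
Computing: 362880 − 322560 + 141120 − 40320 + 8400 − 1344 + 168 − 16 + 1 = 148329.

148329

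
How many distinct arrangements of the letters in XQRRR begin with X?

4

With the first slot taken by X, it remains to arrange the other 4 letters (QRRR).
Those 4 letters have R appearing 3 times, giving (4)!/(3!) = 4.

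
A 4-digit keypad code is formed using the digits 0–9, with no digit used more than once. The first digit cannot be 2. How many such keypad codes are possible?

4536

The first digit has 10−1 = 9 choices (anything except 2).
The remaining 3 digits are filled from the other 9 symbols without repetition: 9 × 8 × 7 = 504.
Total: 9 × 504 = 4536.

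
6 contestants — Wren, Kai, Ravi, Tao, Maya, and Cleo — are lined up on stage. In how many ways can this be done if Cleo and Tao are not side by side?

480

Of the 6! = 720 arrangements, those with Cleo and Tao adjacent number 2 × 5! = 240 (treat the pair as a block with 2 internal orders).
So 720 − 240 = 480 arrangements keep them apart.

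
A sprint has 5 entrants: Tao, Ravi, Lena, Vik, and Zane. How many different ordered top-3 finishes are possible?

60

This is an ordered selection of 3 from 5: P(5,3).
That gives 5 × 4 × 3 = 60.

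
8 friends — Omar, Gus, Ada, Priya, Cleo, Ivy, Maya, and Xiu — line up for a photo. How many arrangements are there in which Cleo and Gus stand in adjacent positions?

Treat {Cleo, Gus} as a single unit. There are 7 units to order, and the pair itself can be ordered 2 ways.
That gives 2 × 7! = 2 × 5040 = 10080.

10080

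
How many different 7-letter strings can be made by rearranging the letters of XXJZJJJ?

105

The 7 letters of XXJZJJJ have repeats: J appearing 4 times and X appearing twice.
The number of distinct arrangements is 7!/(4!·2!) = 5040/48 = 105.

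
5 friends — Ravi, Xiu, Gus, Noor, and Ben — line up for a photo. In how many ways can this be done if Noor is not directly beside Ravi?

72

There are 5! = 120 arrangements in all. If Noor and Ravi are adjacent, merging them into one block gives 2·(4)! = 48 arrangements.
Complementary counting: 120 − 48 = 72.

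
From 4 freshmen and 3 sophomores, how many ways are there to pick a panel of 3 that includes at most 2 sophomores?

34

Split by how many sophomores are chosen (0 through 2).
Sum: C(3,0)·C(4,3) + C(3,1)·C(4,2) + C(3,2)·C(4,1) = 4 + 18 + 12 = 34.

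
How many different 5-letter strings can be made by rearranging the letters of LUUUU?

The 5 letters of LUUUU have repeats: U appearing 4 times.
So there are 5! / (4!) = 5 distinguishable arrangements.

5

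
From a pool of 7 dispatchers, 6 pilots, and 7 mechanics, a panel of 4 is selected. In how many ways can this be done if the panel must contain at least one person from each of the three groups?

Unrestricted: C(20,4) = 4845 ways to pick any 4 of the 20.
Subtract selections that omit an entire group: no dispatchers → C(13,4) = 715; no pilots → C(14,4) = 1001; no mechanics → C(13,4) = 715.
Add back selections omitting two groups (i.e. drawn from a single group): C(7,4) + C(6,4) + C(7,4) = 85.
By inclusion–exclusion: 4845 − 2431 + 85 = 2499.

2499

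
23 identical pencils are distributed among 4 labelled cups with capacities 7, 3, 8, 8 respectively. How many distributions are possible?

Ignoring the caps, the number of non-negative solutions to x_1+…+x_4 = 23 is C(26,3) = 2600.
Subtract solutions that violate a single cap (substitute x_i' = x_i − (cap_i+1)): x_1 ≥ 8 gives C(18,3) = 816; x_2 ≥ 4 gives C(22,3) = 1540; x_3 ≥ 9 gives C(17,3) = 680; x_4 ≥ 9 gives C(17,3) = 680. Together 3716.
Add back pairs where two caps are both exceeded: 364 + 84 + 84 + 286 + 286 + 56 = 1160.
Subtract triples: 10 + 10 + 0 + 4 = 24.
By inclusion–exclusion the count is 2600 − 3716 + 1160 − 24 = 20.

20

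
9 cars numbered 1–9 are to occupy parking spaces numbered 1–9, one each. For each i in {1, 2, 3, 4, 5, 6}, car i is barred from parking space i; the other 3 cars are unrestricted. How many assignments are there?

Let Aᵢ (for 1 ≤ i ≤ 6) be the placements that put car i in its forbidden parking space. Any j of these fix j positions, leaving (9−j)! ways to fill the rest, and there are C(6,j) ways to pick which j.
By inclusion–exclusion, the number of valid placements is Σ_{j=0}^{6} (−1)^j C(6,j)·(9−j)!.
Computing: 362880 − 241920 + 75600 − 14400 + 1800 − 144 + 6 = 183822.

183822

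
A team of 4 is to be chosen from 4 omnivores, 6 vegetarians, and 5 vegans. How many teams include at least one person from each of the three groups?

With no constraint there are C(15,4) = 1365 possible selections.
Subtract selections that omit an entire group: no omnivores → C(11,4) = 330; no vegetarians → C(9,4) = 126; no vegans → C(10,4) = 210.
Add back selections omitting two groups (i.e. drawn from a single group): C(4,4) + C(6,4) + C(5,4) = 21.
By inclusion–exclusion: 1365 − 666 + 21 = 720.

720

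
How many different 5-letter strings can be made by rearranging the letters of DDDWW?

10

The 5 letters of DDDWW have repeats: D appearing 3 times and W appearing twice.
So there are 5! / (3!·2!) = 10 distinguishable arrangements.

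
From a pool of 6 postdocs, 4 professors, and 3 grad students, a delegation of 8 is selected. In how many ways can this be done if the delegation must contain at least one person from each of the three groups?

1233

With no constraint there are C(13,8) = 1287 possible selections.
Subtract selections that omit an entire group: no postdocs → C(7,8) = 0; no professors → C(9,8) = 9; no grad students → C(10,8) = 45.
Add back selections omitting two groups (i.e. drawn from a single group): C(6,8) + C(4,8) + C(3,8) = 0.
By inclusion–exclusion: 1287 − 54 + 0 = 1233.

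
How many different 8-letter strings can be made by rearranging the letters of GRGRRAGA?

560

The 8 letters of GRGRRAGA have repeats: A appearing twice, G appearing 3 times, and R appearing 3 times.
Dividing 8! = 40320 by 3!·3!·2! = 72 for the repeated letters gives 560.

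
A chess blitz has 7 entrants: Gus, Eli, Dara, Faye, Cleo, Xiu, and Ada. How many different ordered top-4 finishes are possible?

This is an ordered selection of 4 from 7: P(7,4).
That gives 7 × 6 × 5 × 4 = 840.

840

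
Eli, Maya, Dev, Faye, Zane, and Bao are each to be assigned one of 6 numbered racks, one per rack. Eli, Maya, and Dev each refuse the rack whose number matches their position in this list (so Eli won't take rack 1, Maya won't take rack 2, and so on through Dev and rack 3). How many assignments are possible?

Let Aᵢ (for i ∈ {1, 2, 3}) be the placements that put person i in their forbidden rack. Any j of these fix j positions, leaving (6−j)! ways to fill the rest, and there are C(3,j) ways to pick which j.
By inclusion–exclusion, the number of valid placements is Σ_{j=0}^{3} (−1)^j C(3,j)·(6−j)!.
Computing: 720 − 360 + 72 − 6 = 426.

426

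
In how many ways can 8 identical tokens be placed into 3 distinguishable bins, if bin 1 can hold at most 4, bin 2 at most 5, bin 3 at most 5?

23

Without the upper bounds there are C(10,2) = 45 ways to split 8 among 3 bins.
Subtract solutions that violate a single cap (substitute x_i' = x_i − (cap_i+1)): x_1 ≥ 5 gives C(5,2) = 10; x_2 ≥ 6 gives C(4,2) = 6; x_3 ≥ 6 gives C(4,2) = 6. Together 22.
No two caps can be exceeded simultaneously, so the pair terms are all 0.
By inclusion–exclusion the count is 45 − 22 + 0 = 23.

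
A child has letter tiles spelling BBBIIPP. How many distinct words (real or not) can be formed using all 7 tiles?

210

The 7 letters of BBBIIPP have repeats: B appearing 3 times, I appearing twice, and P appearing twice.
The number of distinct arrangements is 7!/(3!·2!·2!) = 5040/24 = 210.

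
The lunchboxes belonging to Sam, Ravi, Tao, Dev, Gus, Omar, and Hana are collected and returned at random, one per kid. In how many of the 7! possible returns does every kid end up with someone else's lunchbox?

Let Aᵢ be the assignments in which kid i gets their own lunchbox. We want the size of the complement of A₁∪…∪A_7.
By inclusion–exclusion this is Σ_{j=0}^{7} (−1)^j C(7,j)·(7−j)!.
Computing: 5040 − 5040 + 2520 − 840 + 210 − 42 + 7 − 1 = 1854.

1854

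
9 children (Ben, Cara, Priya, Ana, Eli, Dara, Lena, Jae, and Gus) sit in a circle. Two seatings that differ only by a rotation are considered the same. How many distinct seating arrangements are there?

Fix one person's seat to break rotational symmetry; the remaining 8 people can be arranged in (8)! = 40320 ways.

40320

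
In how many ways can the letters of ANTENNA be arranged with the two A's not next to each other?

There are 7!/(3!·2!) = 420 arrangements of ANTENNA in total.
Arrangements with the A's together: treat AA as one letter, giving (6)!/(3!) = 120.
Hence 420 − 120 = 300.

300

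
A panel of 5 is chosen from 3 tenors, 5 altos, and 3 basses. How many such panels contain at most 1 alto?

Split by how many altos are chosen (0 through 1).
Sum: C(5,0)·C(6,5) + C(5,1)·C(6,4) = 6 + 75 = 81.

81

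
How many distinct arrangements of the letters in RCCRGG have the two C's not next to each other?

There are 6!/(2!·2!·2!) = 90 arrangements of RCCRGG in total.
If the two C's are adjacent, glue them into one block, leaving 5 items to arrange: (5)!/(2!·2!) = 30 ways.
Subtracting, 90 − 30 = 60 arrangements keep the C's apart.

60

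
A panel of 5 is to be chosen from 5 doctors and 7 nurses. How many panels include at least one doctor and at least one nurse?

Total 5-person selections from all 12: C(12,5) = 792.
Selections missing a whole group: no doctors → C(7,5) = 21; no nurses → C(5,5) = 1.
Both groups omitted at once is impossible, so 792 − 22 = 770.

770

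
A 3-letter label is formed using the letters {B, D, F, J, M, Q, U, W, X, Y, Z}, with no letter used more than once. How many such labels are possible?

990

This is a permutation of 3 out of 11: P(11,3) = 11!/8!.
That product is 11 × 10 × 9 = 990.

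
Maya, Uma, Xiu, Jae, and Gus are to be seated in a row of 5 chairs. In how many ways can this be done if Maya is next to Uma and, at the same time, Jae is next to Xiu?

24

Treat {Maya,Uma} as one block (2 orders) and {Jae,Xiu} as another (2 orders).
That leaves 3 units to arrange: 2 × 2 × 3! = 4 × 6 = 24.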